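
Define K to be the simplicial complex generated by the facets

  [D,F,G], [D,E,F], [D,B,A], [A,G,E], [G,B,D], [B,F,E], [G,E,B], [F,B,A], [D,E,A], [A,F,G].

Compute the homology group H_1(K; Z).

Take the total order A < B < D < E < F < G on the vertex set. Then K (dimension 2) consists of the simplices:

  0-simplices (6): A, B, D, E, F, G
  1-simplices (15): AB, AD, AE, AF, AG, BD, BE, BF, BG, DE, DF, DG, EF, EG, FG
  2-simplices (10): ABD, ABF, ADE, AEG, AFG, BDG, BEF, BEG, DEF, DFG

Hence C_0 ≅ Z^6, C_1 ≅ Z^15, C_2 ≅ Z^10.

∂_1: C_1 → C_0 is given by ∂[p,q] = [q] − [p]. For instance
  ∂BF = F − B.
This gives a 6×15 integer matrix of rank 5; reducing to Smith normal form yields diagonal entries (1,1,1,1,1).

∂_2: C_2 → C_1 acts by ∂[p,q,r] = [q,r] − [p,r] + [p,q]. For instance
  ∂BEG = EG − BG + BE,
  ∂ADE = DE − AE + AD.
The 15×10 boundary matrix has rank 10 and Smith normal form diag(1,1,1,1,1,1,1,1,1,2).

Now H_k = ker ∂_k / im ∂_{k+1}, so:

  H_1: rank ker ∂_1 − rank ∂_2 = (15 − 5) − 10 = 0, and ∂_2 has invariant factor 2 > 1, so H_1 ≅ Z/2.

H_1 ≅ Z/2.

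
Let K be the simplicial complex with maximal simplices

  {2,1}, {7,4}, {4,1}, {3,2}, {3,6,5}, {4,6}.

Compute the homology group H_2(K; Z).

Fix the vertex order 1 < 2 < 3 < 4 < 5 < 6 < 7 and write every simplex with vertices in increasing order. Then dim K = 2 and the simplices of K are:

  0-simplices (7): [1], [2], [3], [4], [5], [6], [7]
  1-simplices (8): [1,2], [1,4], [2,3], [3,5], [3,6], [4,6], [4,7], [5,6]
  2-simplices (1): [3,5,6]

Hence C_0 ≅ Z^7, C_1 ≅ Z^8, C_2 ≅ Z^1.

The boundary map ∂_1: C_1 → C_0 sends each edge [p,q] (with p < q) to q − p. For instance
  ∂[3,6] = [6] − [3].
The resulting 7×8 matrix has rank 6, and its Smith normal form has invariant factors (1,1,1,1,1,1).

The boundary map ∂_2: C_2 → C_1 maps a triangle to the signed sum of its edges. For instance
  ∂[3,5,6] = [5,6] − [3,6] + [3,5].
This gives a 8×1 integer matrix of rank 1; reducing to Smith normal form yields diagonal entries (1).

From H_k ≅ ker(∂_k) / im(∂_{k+1}) we obtain:

  H_2: rank ker ∂_2 − rank ∂_3 = (1 − 1) − 0 = 0, and there is no ∂_3, so H_2 ≅ 0.

H_2 = 0.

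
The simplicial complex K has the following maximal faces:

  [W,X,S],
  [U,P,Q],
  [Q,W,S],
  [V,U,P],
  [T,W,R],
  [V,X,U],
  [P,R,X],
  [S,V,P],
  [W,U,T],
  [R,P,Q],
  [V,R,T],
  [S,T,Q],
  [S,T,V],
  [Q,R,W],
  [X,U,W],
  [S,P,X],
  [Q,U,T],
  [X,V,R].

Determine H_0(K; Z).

H_0 ≅ Z.

We work with the vertex ordering P < Q < R < S < T < U < V < W < X. The simplices of K, each written with vertices in increasing order, are:

  0-simplices (9): P, Q, R, S, T, U, V, W, X
  1-simplices (27): PQ, PR, PS, PU, PV, PX, QR, QS, QT, QU, QW, RT, RV, RW, RX, ST, SV, SW, SX, TU, TV, TW, UV, UW, UX, VX, WX
  2-simplices (18): PQR, PQU, PRX, PSV, PSX, PUV, QRW, QST, QSW, QTU, RTV, RTW, RVX, STV, SWX, TUW, UVX, UWX

Hence C_0 ≅ Z^9, C_1 ≅ Z^27, C_2 ≅ Z^18.

∂_1: C_1 → C_0 is given by ∂[p,q] = [q] − [p]. For instance
  ∂TW = W − T.
This gives a 9×27 integer matrix of rank 8; reducing to Smith normal form yields diagonal entries (1,1,1,1,1,1,1,1).

∂_2: C_2 → C_1 acts by ∂[p,q,r] = [q,r] − [p,r] + [p,q]. For instance
  ∂QSW = SW − QW + QS,
  ∂RTV = TV − RV + RT.
The resulting 27×18 matrix has rank 18, and its Smith normal form has invariant factors (1,1,1,1,1,1,1,1,1,1,1,1,1,1,1,1,1,2).

Reading off H_k = ker ∂_k / im ∂_{k+1}:

  H_0: rank C_0 − rank ∂_1 = 9 − 8 = 1, and the invariant factors of ∂_1 are all 1, so H_0 = Z.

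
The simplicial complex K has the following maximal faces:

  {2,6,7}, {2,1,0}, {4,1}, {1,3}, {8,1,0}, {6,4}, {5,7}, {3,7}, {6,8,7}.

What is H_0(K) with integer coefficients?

Take the total order 0 < 1 < 2 < 3 < 4 < 5 < 6 < 7 < 8 on the vertex set. Then K (dimension 2) consists of the simplices:

  0-simplices (9): [0], [1], [2], [3], [4], [5], [6], [7], [8]
  1-simplices (15): [0,1], [0,2], [0,8], [1,2], [1,3], [1,4], [1,8], [2,6], [2,7], [3,7], [4,6], [5,7], [6,7], [6,8], [7,8]
  2-simplices (4): [0,1,2], [0,1,8], [2,6,7], [6,7,8]

Hence C_0 ≅ Z^9, C_1 ≅ Z^15, C_2 ≅ Z^4.

∂_1: C_1 → C_0 maps an edge to its endpoints' difference, ∂[p,q] = q − p. For instance
  ∂[7,8] = [8] − [7].
The resulting 9×15 matrix has rank 8, and its Smith normal form has invariant factors (1,1,1,1,1,1,1,1).

The boundary map ∂_2: C_2 → C_1 acts by ∂[p,q,r] = [q,r] − [p,r] + [p,q]. For instance
  ∂[0,1,2] = [1,2] − [0,2] + [0,1],
  ∂[6,7,8] = [7,8] − [6,8] + [6,7].
The resulting 15×4 matrix has rank 4, and its Smith normal form has invariant factors (1,1,1,1).

Reading off H_k = ker ∂_k / im ∂_{k+1}:

  H_0: rank C_0 − rank ∂_1 = 9 − 8 = 1, and the invariant factors of ∂_1 are all 1, so H_0 ≅ Z.

H_0 ≅ Z.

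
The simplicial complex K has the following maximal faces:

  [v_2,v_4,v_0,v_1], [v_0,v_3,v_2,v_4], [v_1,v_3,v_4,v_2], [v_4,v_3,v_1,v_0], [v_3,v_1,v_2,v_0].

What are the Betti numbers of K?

We work with the vertex ordering v_0 < v_1 < v_2 < v_3 < v_4. The simplices of K, each written with vertices in increasing order, are:

  0-simplices (5): [v_0], [v_1], [v_2], [v_3], [v_4]
  1-simplices (10): [v_0,v_1], [v_0,v_2], [v_0,v_3], [v_0,v_4], [v_1,v_2], [v_1,v_3], [v_1,v_4], [v_2,v_3], [v_2,v_4], [v_3,v_4]
  2-simplices (10): [v_0,v_1,v_2], [v_0,v_1,v_3], [v_0,v_1,v_4], [v_0,v_2,v_3], [v_0,v_2,v_4], [v_0,v_3,v_4], [v_1,v_2,v_3], [v_1,v_2,v_4], [v_1,v_3,v_4], [v_2,v_3,v_4]
  3-simplices (5): [v_0,v_1,v_2,v_3], [v_0,v_1,v_2,v_4], [v_0,v_1,v_3,v_4], [v_0,v_2,v_3,v_4], [v_1,v_2,v_3,v_4]

Hence C_0 ≅ Z^5, C_1 ≅ Z^10, C_2 ≅ Z^10, C_3 ≅ Z^5.

Boundary ∂_1: C_1 → C_0 is given by ∂[p,q] = [q] − [p].
The resulting 5×10 matrix has rank 4, and its Smith normal form has invariant factors (1,1,1,1).

∂_2: C_2 → C_1 maps a triangle to the signed sum of its edges. For instance
  ∂[v_0,v_2,v_4] = [v_2,v_4] − [v_0,v_4] + [v_0,v_2],
  ∂[v_1,v_2,v_3] = [v_2,v_3] − [v_1,v_3] + [v_1,v_2].
As a 10×10 matrix over Z this has rank 6, with invariant factors (1,1,1,1,1,1).

∂_3: C_3 → C_2 sends each 3-simplex σ to the alternating sum Σ_i (−1)^i (σ with its i-th vertex removed). For instance
  ∂[v_0,v_1,v_2,v_4] = [v_1,v_2,v_4] − [v_0,v_2,v_4] + [v_0,v_1,v_4] − [v_0,v_1,v_2],
  ∂[v_0,v_1,v_3,v_4] = [v_1,v_3,v_4] − [v_0,v_3,v_4] + [v_0,v_1,v_4] − [v_0,v_1,v_3].
The 10×5 boundary matrix has rank 4 and Smith normal form diag(1,1,1,1).

Reading off H_k = ker ∂_k / im ∂_{k+1}:

  H_0: rank C_0 − rank ∂_1 = 5 − 4 = 1, and the invariant factors of ∂_1 are all 1, so H_0 = Z.
  H_1: rank ker ∂_1 − rank ∂_2 = (10 − 4) − 6 = 0, and the invariant factors of ∂_2 are all 1, so H_1 = 0.
  H_2: rank ker ∂_2 − rank ∂_3 = (10 − 6) − 4 = 0, and the invariant factors of ∂_3 are all 1, so H_2 = 0.
  H_3: rank ker ∂_3 − rank ∂_4 = (5 − 4) − 0 = 1, and there is no ∂_4, so H_3 = Z.

As a check, the Euler characteristic is 5 − 10 + 10 − 5 = 0, which agrees with 1 − 0 + 0 − 1 = 0.

Hence the Betti numbers are b_0 = 1, b_1 = 0, b_2 = 0, b_3 = 1.

b_0 = 1, b_1 = 0, b_2 = 0, b_3 = 1.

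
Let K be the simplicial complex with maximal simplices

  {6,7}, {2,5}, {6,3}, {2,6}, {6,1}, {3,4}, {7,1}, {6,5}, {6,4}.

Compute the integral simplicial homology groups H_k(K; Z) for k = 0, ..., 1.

Fix the vertex order 1 < 2 < 3 < 4 < 5 < 6 < 7 and write every simplex with vertices in increasing order. Then dim K = 1 and the simplices of K are:

  0-simplices (7): [1], [2], [3], [4], [5], [6], [7]
  1-simplices (9): [1,6], [1,7], [2,5], [2,6], [3,4], [3,6], [4,6], [5,6], [6,7]

so the chain groups are C_0 ≅ Z^7, C_1 ≅ Z^9.

Boundary ∂_1: C_1 → C_0 maps an edge to its endpoints' difference, ∂[p,q] = q − p.
The 7×9 boundary matrix has rank 6 and Smith normal form diag(1,1,1,1,1,1).

Reading off H_k = ker ∂_k / im ∂_{k+1}:

  H_0: rank C_0 − rank ∂_1 = 7 − 6 = 1, and the invariant factors of ∂_1 are all 1, so H_0 ≅ Z.
  H_1: rank ker ∂_1 − rank ∂_2 = (9 − 6) − 0 = 3, and there is no ∂_2, so H_1 ≅ Z^3.

As a check, the Euler characteristic is 7 − 9 = -2, which agrees with 1 − 3 = -2.

H_0 ≅ Z,  H_1 ≅ Z^3.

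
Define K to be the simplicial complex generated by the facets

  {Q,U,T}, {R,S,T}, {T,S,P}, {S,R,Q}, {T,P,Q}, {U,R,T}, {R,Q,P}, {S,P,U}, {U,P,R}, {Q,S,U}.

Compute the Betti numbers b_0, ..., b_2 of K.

b_0 = 1, b_1 = 0, b_2 = 0.

K has 6 vertices, 15 edges, 10 triangles.
rank ∂_0 = 0, rank ∂_1 = 5 ⇒ b_0 = 6 − 0 − 5 = 1; all invariant factors of ∂_1 are 1 so no torsion. So H_0 = Z.
rank ∂_1 = 5, rank ∂_2 = 10 ⇒ b_1 = 15 − 5 − 10 = 0; ∂_2 has invariant factor(s) [2] giving torsion. So H_1 = Z_2.
rank ∂_2 = 10, rank ∂_3 = 0 ⇒ b_2 = 10 − 10 − 0 = 0. So H_2 = 0.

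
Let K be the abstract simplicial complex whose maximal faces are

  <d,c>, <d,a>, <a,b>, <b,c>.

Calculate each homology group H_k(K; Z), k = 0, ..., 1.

H_0 ≅ Z,  H_1 ≅ Z.

Take the total order a < b < c < d on the vertex set. Then K (dimension 1) consists of the simplices:

  0-simplices (4): a, b, c, d
  1-simplices (4): ab, ad, bc, cd

Hence C_0 ≅ Z^4, C_1 ≅ Z^4.

The boundary map ∂_1: C_1 → C_0 is given by ∂[p,q] = [q] − [p]. For instance
  ∂bc = c − b.
The 4×4 boundary matrix has rank 3 and Smith normal form diag(1,1,1).

Computing H_k = (kernel of ∂_k) / (image of ∂_{k+1}):

  H_0: rank C_0 − rank ∂_1 = 4 − 3 = 1, and the invariant factors of ∂_1 are all 1, so H_0 = Z.
  H_1: rank ker ∂_1 − rank ∂_2 = (4 − 3) − 0 = 1, and there is no ∂_2, so H_1 = Z.

As a check, the Euler characteristic is 4 − 4 = 0, which agrees with 1 − 1 = 0.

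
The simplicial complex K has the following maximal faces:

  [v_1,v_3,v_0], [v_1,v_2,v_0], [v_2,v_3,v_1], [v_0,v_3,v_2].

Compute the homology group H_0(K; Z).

Order the vertices as v_0 < v_1 < v_2 < v_3. Listing each simplex with vertices in this order, K has dimension 2 with simplices:

  0-simplices (4): [v_0], [v_1], [v_2], [v_3]
  1-simplices (6): [v_0,v_1], [v_0,v_2], [v_0,v_3], [v_1,v_2], [v_1,v_3], [v_2,v_3]
  2-simplices (4): [v_0,v_1,v_2], [v_0,v_1,v_3], [v_0,v_2,v_3], [v_1,v_2,v_3]

giving chain groups C_0 ≅ Z^4, C_1 ≅ Z^6, C_2 ≅ Z^4.

The boundary map ∂_1: C_1 → C_0 is given by ∂[p,q] = [q] − [p]. For instance
  ∂[v_0,v_2] = [v_2] − [v_0].
This gives a 4×6 integer matrix of rank 3; reducing to Smith normal form yields diagonal entries (1,1,1).

∂_2: C_2 → C_1 acts by ∂[p,q,r] = [q,r] − [p,r] + [p,q]. For instance
  ∂[v_1,v_2,v_3] = [v_2,v_3] − [v_1,v_3] + [v_1,v_2],
  ∂[v_0,v_2,v_3] = [v_2,v_3] − [v_0,v_3] + [v_0,v_2].
The resulting 6×4 matrix has rank 3, and its Smith normal form has invariant factors (1,1,1).

Computing H_k = (kernel of ∂_k) / (image of ∂_{k+1}):

  H_0: rank C_0 − rank ∂_1 = 4 − 3 = 1, and the invariant factors of ∂_1 are all 1, so H_0 ≅ Z.

H_0 ≅ Z.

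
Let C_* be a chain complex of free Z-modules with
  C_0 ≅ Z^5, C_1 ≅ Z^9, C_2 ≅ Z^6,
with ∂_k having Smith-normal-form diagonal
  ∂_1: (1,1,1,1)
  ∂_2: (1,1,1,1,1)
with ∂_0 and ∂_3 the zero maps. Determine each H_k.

H_0: b_0 = 5 − 0 − 4 = 1; torsion from ∂_1 factors > 1: none. So H_0 ≅ Z.
H_1: b_1 = 9 − 4 − 5 = 0; torsion from ∂_2 factors > 1: none. So H_1 ≅ 0.
H_2: b_2 = 6 − 5 − 0 = 1; torsion from ∂_3 factors > 1: none. So H_2 ≅ Z.

H_0 ≅ Z,  H_1 = 0,  H_2 ≅ Z.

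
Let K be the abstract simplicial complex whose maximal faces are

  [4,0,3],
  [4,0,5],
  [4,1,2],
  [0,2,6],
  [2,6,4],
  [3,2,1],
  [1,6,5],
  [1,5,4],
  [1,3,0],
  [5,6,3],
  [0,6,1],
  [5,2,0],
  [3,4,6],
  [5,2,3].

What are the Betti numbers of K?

K has 7 vertices, 21 edges, 14 triangles.
rank ∂_0 = 0, rank ∂_1 = 6 ⇒ b_0 = 7 − 0 − 6 = 1; all invariant factors of ∂_1 are 1 so no torsion. So H_0 = Z.
rank ∂_1 = 6, rank ∂_2 = 13 ⇒ b_1 = 21 − 6 − 13 = 2; all invariant factors of ∂_2 are 1 so no torsion. So H_1 = Z^2.
rank ∂_2 = 13, rank ∂_3 = 0 ⇒ b_2 = 14 − 13 − 0 = 1. So H_2 = Z.

b_0 = 1, b_1 = 2, b_2 = 1.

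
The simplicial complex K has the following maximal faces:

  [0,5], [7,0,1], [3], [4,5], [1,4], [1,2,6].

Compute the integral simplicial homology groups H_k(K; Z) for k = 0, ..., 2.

H_0 = Z^2,  H_1 = Z,  H_2 = 0.

Fix the vertex order 0 < 1 < 2 < 3 < 4 < 5 < 6 < 7 and write every simplex with vertices in increasing order. Then dim K = 2 and the simplices of K are:

  0-simplices (8): [0], [1], [2], [3], [4], [5], [6], [7]
  1-simplices (9): [0,1], [0,5], [0,7], [1,2], [1,4], [1,6], [1,7], [2,6], [4,5]
  2-simplices (2): [0,1,7], [1,2,6]

Hence C_0 ≅ Z^8, C_1 ≅ Z^9, C_2 ≅ Z^2.

∂_1: C_1 → C_0 is given by ∂[p,q] = [q] − [p]. For instance
  ∂[1,2] = [2] − [1].
This gives a 8×9 integer matrix of rank 6; reducing to Smith normal form yields diagonal entries (1,1,1,1,1,1).

The boundary map ∂_2: C_2 → C_1 acts by ∂[p,q,r] = [q,r] − [p,r] + [p,q]. For instance
  ∂[0,1,7] = [1,7] − [0,7] + [0,1],
  ∂[1,2,6] = [2,6] − [1,6] + [1,2].
The 9×2 boundary matrix has rank 2 and Smith normal form diag(1,1).

From H_k ≅ ker(∂_k) / im(∂_{k+1}) we obtain:

  H_0: rank C_0 − rank ∂_1 = 8 − 6 = 2, and the invariant factors of ∂_1 are all 1, so H_0 ≅ Z^2.
  H_1: rank ker ∂_1 − rank ∂_2 = (9 − 6) − 2 = 1, and the invariant factors of ∂_2 are all 1, so H_1 ≅ Z.
  H_2: rank ker ∂_2 − rank ∂_3 = (2 − 2) − 0 = 0, and there is no ∂_3, so H_2 ≅ 0.

As a check, the Euler characteristic is 8 − 9 + 2 = 1, which agrees with 2 − 1 + 0 = 1.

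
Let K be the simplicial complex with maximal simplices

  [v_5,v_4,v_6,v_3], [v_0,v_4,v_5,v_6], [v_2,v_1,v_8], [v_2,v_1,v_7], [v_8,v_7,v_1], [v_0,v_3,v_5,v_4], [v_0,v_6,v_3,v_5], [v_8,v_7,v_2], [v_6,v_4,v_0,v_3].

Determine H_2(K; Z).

H_2 = Z.

Order the vertices as v_0 < v_1 < v_2 < v_3 < v_4 < v_5 < v_6 < v_7 < v_8. Listing each simplex with vertices in this order, K has dimension 3 with simplices:

  0-simplices (9): [v_0], [v_1], [v_2], [v_3], [v_4], [v_5], [v_6], [v_7], [v_8]
  1-simplices (16): (16 of them)
  2-simplices (14): (14 of them)
  3-simplices (5): [v_0,v_3,v_4,v_5], [v_0,v_3,v_4,v_6], [v_0,v_3,v_5,v_6], [v_0,v_4,v_5,v_6], [v_3,v_4,v_5,v_6]

so the chain groups are C_0 ≅ Z^9, C_1 ≅ Z^16, C_2 ≅ Z^14, C_3 ≅ Z^5.

The boundary map ∂_1: C_1 → C_0 sends each edge [p,q] (with p < q) to q − p. For instance
  ∂[v_0,v_5] = [v_5] − [v_0].
The 9×16 boundary matrix has rank 7 and Smith normal form diag(1,1,1,1,1,1,1).

The boundary map ∂_2: C_2 → C_1 acts by ∂[p,q,r] = [q,r] − [p,r] + [p,q]. For instance
  ∂[v_0,v_4,v_5] = [v_4,v_5] − [v_0,v_5] + [v_0,v_4],
  ∂[v_4,v_5,v_6] = [v_5,v_6] − [v_4,v_6] + [v_4,v_5].
The 16×14 boundary matrix has rank 9 and Smith normal form diag(1,1,1,1,1,1,1,1,1).

The boundary map ∂_3: C_3 → C_2 sends each 3-simplex σ to the alternating sum Σ_i (−1)^i (σ with its i-th vertex removed). For instance
  ∂[v_0,v_3,v_4,v_6] = [v_3,v_4,v_6] − [v_0,v_4,v_6] + [v_0,v_3,v_6] − [v_0,v_3,v_4],
  ∂[v_0,v_4,v_5,v_6] = [v_4,v_5,v_6] − [v_0,v_5,v_6] + [v_0,v_4,v_6] − [v_0,v_4,v_5].
This gives a 14×5 integer matrix of rank 4; reducing to Smith normal form yields diagonal entries (1,1,1,1).

From H_k ≅ ker(∂_k) / im(∂_{k+1}) we obtain:

  H_2: rank ker ∂_2 − rank ∂_3 = (14 − 9) − 4 = 1, and the invariant factors of ∂_3 are all 1, so H_2 ≅ Z.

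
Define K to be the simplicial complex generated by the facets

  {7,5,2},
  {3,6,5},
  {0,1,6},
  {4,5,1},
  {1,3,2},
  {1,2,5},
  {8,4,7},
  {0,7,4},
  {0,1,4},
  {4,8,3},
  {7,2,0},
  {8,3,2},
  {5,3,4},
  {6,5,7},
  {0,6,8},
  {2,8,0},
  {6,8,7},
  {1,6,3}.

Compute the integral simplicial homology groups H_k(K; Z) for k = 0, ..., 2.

H_0 = Z,  H_1 = Z ⊕ Z/2,  H_2 = 0.

We work with the vertex ordering 0 < 1 < 2 < 3 < 4 < 5 < 6 < 7 < 8. The simplices of K, each written with vertices in increasing order, are:

  0-simplices (9): [0], [1], [2], [3], [4], [5], [6], [7], [8]
  1-simplices (27): (27 of them)
  2-simplices (18): [0,1,4], [0,1,6], [0,2,7], [0,2,8], [0,4,7], [0,6,8], [1,2,3], [1,2,5], [1,3,6], [1,4,5], [2,3,8], [2,5,7], [3,4,5], [3,4,8], [3,5,6], [4,7,8], [5,6,7], [6,7,8]

so the chain groups are C_0 ≅ Z^9, C_1 ≅ Z^27, C_2 ≅ Z^18.

The boundary map ∂_1: C_1 → C_0 sends each edge [p,q] (with p < q) to q − p. For instance
  ∂[2,5] = [5] − [2].
The resulting 9×27 matrix has rank 8, and its Smith normal form has invariant factors (1,1,1,1,1,1,1,1).

The boundary map ∂_2: C_2 → C_1 maps a triangle to the signed sum of its edges. For instance
  ∂[1,4,5] = [4,5] − [1,5] + [1,4],
  ∂[2,3,8] = [3,8] − [2,8] + [2,3].
The 27×18 boundary matrix has rank 18 and Smith normal form diag(1,1,1,1,1,1,1,1,1,1,1,1,1,1,1,1,1,2).

From H_k ≅ ker(∂_k) / im(∂_{k+1}) we obtain:

  H_0: rank C_0 − rank ∂_1 = 9 − 8 = 1, and the invariant factors of ∂_1 are all 1, so H_0 = Z.
  H_1: rank ker ∂_1 − rank ∂_2 = (27 − 8) − 18 = 1, and ∂_2 has invariant factor 2 > 1, so H_1 = Z ⊕ Z/2.
  H_2: rank ker ∂_2 − rank ∂_3 = (18 − 18) − 0 = 0, and there is no ∂_3, so H_2 = 0.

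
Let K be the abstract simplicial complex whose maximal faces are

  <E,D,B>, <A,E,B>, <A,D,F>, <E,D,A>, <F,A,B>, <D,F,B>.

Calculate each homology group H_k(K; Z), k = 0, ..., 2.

Fix the vertex order A < B < D < E < F and write every simplex with vertices in increasing order. Then dim K = 2 and the simplices of K are:

  0-simplices (5): A, B, D, E, F
  1-simplices (9): AB, AD, AE, AF, BD, BE, BF, DE, DF
  2-simplices (6): ABE, ABF, ADE, ADF, BDE, BDF

Hence C_0 ≅ Z^5, C_1 ≅ Z^9, C_2 ≅ Z^6.

Boundary ∂_1: C_1 → C_0 is given by ∂[p,q] = [q] − [p].
The 5×9 boundary matrix has rank 4 and Smith normal form diag(1,1,1,1).

∂_2: C_2 → C_1 maps a triangle to the signed sum of its edges. For instance
  ∂ADF = DF − AF + AD,
  ∂ADE = DE − AE + AD.
This gives a 9×6 integer matrix of rank 5; reducing to Smith normal form yields diagonal entries (1,1,1,1,1).

Reading off H_k = ker ∂_k / im ∂_{k+1}:

  H_0: rank C_0 − rank ∂_1 = 5 − 4 = 1, and the invariant factors of ∂_1 are all 1, so H_0 ≅ Z.
  H_1: rank ker ∂_1 − rank ∂_2 = (9 − 4) − 5 = 0, and the invariant factors of ∂_2 are all 1, so H_1 ≅ 0.
  H_2: rank ker ∂_2 − rank ∂_3 = (6 − 5) − 0 = 1, and there is no ∂_3, so H_2 ≅ Z.

As a check, the Euler characteristic is 5 − 9 + 6 = 2, which agrees with 1 − 0 + 1 = 2.

H_0 = Z,  H_1 = 0,  H_2 = Z.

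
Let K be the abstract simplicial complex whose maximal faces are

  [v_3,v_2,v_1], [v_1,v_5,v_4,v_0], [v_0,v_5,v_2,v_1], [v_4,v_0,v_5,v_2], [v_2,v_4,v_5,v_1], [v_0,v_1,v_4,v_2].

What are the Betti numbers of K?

We work with the vertex ordering v_0 < v_1 < v_2 < v_3 < v_4 < v_5. The simplices of K, each written with vertices in increasing order, are:

  0-simplices (6): [v_0], [v_1], [v_2], [v_3], [v_4], [v_5]
  1-simplices (12): [v_0,v_1], [v_0,v_2], [v_0,v_4], [v_0,v_5], [v_1,v_2], [v_1,v_3], [v_1,v_4], [v_1,v_5], [v_2,v_3], [v_2,v_4], [v_2,v_5], [v_4,v_5]
  2-simplices (11): (11 of them)
  3-simplices (5): [v_0,v_1,v_2,v_4], [v_0,v_1,v_2,v_5], [v_0,v_1,v_4,v_5], [v_0,v_2,v_4,v_5], [v_1,v_2,v_4,v_5]

Hence C_0 ≅ Z^6, C_1 ≅ Z^12, C_2 ≅ Z^11, C_3 ≅ Z^5.

∂_1: C_1 → C_0 sends each edge [p,q] (with p < q) to q − p. For instance
  ∂[v_0,v_4] = [v_4] − [v_0].
The 6×12 boundary matrix has rank 5 and Smith normal form diag(1,1,1,1,1).

Boundary ∂_2: C_2 → C_1 maps a triangle to the signed sum of its edges. For instance
  ∂[v_1,v_4,v_5] = [v_4,v_5] − [v_1,v_5] + [v_1,v_4],
  ∂[v_1,v_2,v_5] = [v_2,v_5] − [v_1,v_5] + [v_1,v_2].
As a 12×11 matrix over Z this has rank 7, with invariant factors (1,1,1,1,1,1,1).

The boundary map ∂_3: C_3 → C_2 sends each 3-simplex σ to the alternating sum Σ_i (−1)^i (σ with its i-th vertex removed). For instance
  ∂[v_0,v_1,v_2,v_4] = [v_1,v_2,v_4] − [v_0,v_2,v_4] + [v_0,v_1,v_4] − [v_0,v_1,v_2],
  ∂[v_1,v_2,v_4,v_5] = [v_2,v_4,v_5] − [v_1,v_4,v_5] + [v_1,v_2,v_5] − [v_1,v_2,v_4].
The 11×5 boundary matrix has rank 4 and Smith normal form diag(1,1,1,1).

Computing H_k = (kernel of ∂_k) / (image of ∂_{k+1}):

  H_0: rank C_0 − rank ∂_1 = 6 − 5 = 1, and the invariant factors of ∂_1 are all 1, so H_0 ≅ Z.
  H_1: rank ker ∂_1 − rank ∂_2 = (12 − 5) − 7 = 0, and the invariant factors of ∂_2 are all 1, so H_1 ≅ 0.
  H_2: rank ker ∂_2 − rank ∂_3 = (11 − 7) − 4 = 0, and the invariant factors of ∂_3 are all 1, so H_2 ≅ 0.
  H_3: rank ker ∂_3 − rank ∂_4 = (5 − 4) − 0 = 1, and there is no ∂_4, so H_3 ≅ Z.

As a check, the Euler characteristic is 6 − 12 + 11 − 5 = 0, which agrees with 1 − 0 + 0 − 1 = 0.

Hence the Betti numbers are b_0 = 1, b_1 = 0, b_2 = 0, b_3 = 1.

b_0 = 1, b_1 = 0, b_2 = 0, b_3 = 1.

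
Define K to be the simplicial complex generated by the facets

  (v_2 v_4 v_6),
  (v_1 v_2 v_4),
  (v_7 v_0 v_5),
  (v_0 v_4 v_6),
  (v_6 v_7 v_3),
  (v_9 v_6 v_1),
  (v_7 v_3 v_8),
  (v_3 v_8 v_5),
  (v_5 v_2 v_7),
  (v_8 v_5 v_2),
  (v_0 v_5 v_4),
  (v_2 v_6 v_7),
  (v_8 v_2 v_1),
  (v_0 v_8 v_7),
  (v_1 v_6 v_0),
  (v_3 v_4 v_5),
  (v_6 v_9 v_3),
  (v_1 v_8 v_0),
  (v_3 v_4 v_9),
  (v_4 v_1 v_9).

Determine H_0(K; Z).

Fix the vertex order v_0 < v_1 < v_2 < v_3 < v_4 < v_5 < v_6 < v_7 < v_8 < v_9 and write every simplex with vertices in increasing order. Then dim K = 2 and the simplices of K are:

  0-simplices (10): [v_0], [v_1], [v_2], [v_3], [v_4], [v_5], [v_6], [v_7], [v_8], [v_9]
  1-simplices (30): (30 of them)
  2-simplices (20): (20 of them)

giving chain groups C_0 ≅ Z^10, C_1 ≅ Z^30, C_2 ≅ Z^20.

∂_1: C_1 → C_0 maps an edge to its endpoints' difference, ∂[p,q] = q − p. For instance
  ∂[v_3,v_5] = [v_5] − [v_3].
The 10×30 boundary matrix has rank 9 and Smith normal form diag(1,1,1,1,1,1,1,1,1).

∂_2: C_2 → C_1 sends each 2-simplex [p,q,r] to [q,r] − [p,r] + [p,q]. For instance
  ∂[v_3,v_6,v_9] = [v_6,v_9] − [v_3,v_9] + [v_3,v_6],
  ∂[v_1,v_6,v_9] = [v_6,v_9] − [v_1,v_9] + [v_1,v_6].
This gives a 30×20 integer matrix of rank 20; reducing to Smith normal form yields diagonal entries (1,1,1,1,1,1,1,1,1,1,1,1,1,1,1,1,1,1,1,2).

Computing H_k = (kernel of ∂_k) / (image of ∂_{k+1}):

  H_0: rank C_0 − rank ∂_1 = 10 − 9 = 1, and the invariant factors of ∂_1 are all 1, so H_0 ≅ Z.

H_0 = Z.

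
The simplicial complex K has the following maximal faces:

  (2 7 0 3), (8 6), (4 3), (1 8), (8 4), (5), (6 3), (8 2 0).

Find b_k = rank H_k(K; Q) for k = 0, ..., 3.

Take the total order 0 < 1 < 2 < 3 < 4 < 5 < 6 < 7 < 8 on the vertex set. Then K (dimension 3) consists of the simplices:

  0-simplices (9): [0], [1], [2], [3], [4], [5], [6], [7], [8]
  1-simplices (13): [0,2], [0,3], [0,7], [0,8], [1,8], [2,3], [2,7], [2,8], [3,4], [3,6], [3,7], [4,8], [6,8]
  2-simplices (5): [0,2,3], [0,2,7], [0,2,8], [0,3,7], [2,3,7]
  3-simplices (1): [0,2,3,7]

Hence C_0 ≅ Z^9, C_1 ≅ Z^13, C_2 ≅ Z^5, C_3 ≅ Z^1.

The boundary map ∂_1: C_1 → C_0 sends each edge [p,q] (with p < q) to q − p. For instance
  ∂[0,8] = [8] − [0].
This gives a 9×13 integer matrix of rank 7; reducing to Smith normal form yields diagonal entries (1,1,1,1,1,1,1).

Boundary ∂_2: C_2 → C_1 acts by ∂[p,q,r] = [q,r] − [p,r] + [p,q]. For instance
  ∂[0,2,7] = [2,7] − [0,7] + [0,2],
  ∂[0,2,8] = [2,8] − [0,8] + [0,2].
The resulting 13×5 matrix has rank 4, and its Smith normal form has invariant factors (1,1,1,1).

Boundary ∂_3: C_3 → C_2 sends each 3-simplex σ to the alternating sum Σ_i (−1)^i (σ with its i-th vertex removed). For instance
  ∂[0,2,3,7] = [2,3,7] − [0,3,7] + [0,2,7] − [0,2,3].
The resulting 5×1 matrix has rank 1, and its Smith normal form has invariant factors (1).

From H_k ≅ ker(∂_k) / im(∂_{k+1}) we obtain:

  H_0: rank C_0 − rank ∂_1 = 9 − 7 = 2, and the invariant factors of ∂_1 are all 1, so H_0 ≅ Z^2.
  H_1: rank ker ∂_1 − rank ∂_2 = (13 − 7) − 4 = 2, and the invariant factors of ∂_2 are all 1, so H_1 ≅ Z^2.
  H_2: rank ker ∂_2 − rank ∂_3 = (5 − 4) − 1 = 0, and the invariant factors of ∂_3 are all 1, so H_2 ≅ 0.
  H_3: rank ker ∂_3 − rank ∂_4 = (1 − 1) − 0 = 0, and there is no ∂_4, so H_3 ≅ 0.

As a check, the Euler characteristic is 9 − 13 + 5 − 1 = 0, which agrees with 2 − 2 + 0 − 0 = 0.

Hence the Betti numbers are b_0 = 2, b_1 = 2, b_2 = 0, b_3 = 0.

b_0 = 2, b_1 = 2, b_2 = 0, b_3 = 0.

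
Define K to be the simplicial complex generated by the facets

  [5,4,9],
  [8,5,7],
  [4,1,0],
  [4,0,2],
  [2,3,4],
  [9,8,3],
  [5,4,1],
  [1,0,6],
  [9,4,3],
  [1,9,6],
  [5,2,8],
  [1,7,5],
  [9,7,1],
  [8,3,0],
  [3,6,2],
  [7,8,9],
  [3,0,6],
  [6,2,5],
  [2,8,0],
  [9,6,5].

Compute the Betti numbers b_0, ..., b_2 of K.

We work with the vertex ordering 0 < 1 < 2 < 3 < 4 < 5 < 6 < 7 < 8 < 9. The simplices of K, each written with vertices in increasing order, are:

  0-simplices (10): [0], [1], [2], [3], [4], [5], [6], [7], [8], [9]
  1-simplices (30): (30 of them)
  2-simplices (20): (20 of them)

Hence C_0 ≅ Z^10, C_1 ≅ Z^30, C_2 ≅ Z^20.

∂_1: C_1 → C_0 sends each edge [p,q] (with p < q) to q − p. For instance
  ∂[5,9] = [9] − [5].
As a 10×30 matrix over Z this has rank 9, with invariant factors (1,1,1,1,1,1,1,1,1).

The boundary map ∂_2: C_2 → C_1 sends each 2-simplex [p,q,r] to [q,r] − [p,r] + [p,q]. For instance
  ∂[5,6,9] = [6,9] − [5,9] + [5,6],
  ∂[1,7,9] = [7,9] − [1,9] + [1,7].
This gives a 30×20 integer matrix of rank 20; reducing to Smith normal form yields diagonal entries (1,1,1,1,1,1,1,1,1,1,1,1,1,1,1,1,1,1,1,2).

Reading off H_k = ker ∂_k / im ∂_{k+1}:

  H_0: rank C_0 − rank ∂_1 = 10 − 9 = 1, and the invariant factors of ∂_1 are all 1, so H_0 = Z.
  H_1: rank ker ∂_1 − rank ∂_2 = (30 − 9) − 20 = 1, and ∂_2 has invariant factor 2 > 1, so H_1 = Z ⊕ Z_2.
  H_2: rank ker ∂_2 − rank ∂_3 = (20 − 20) − 0 = 0, and there is no ∂_3, so H_2 = 0.

As a check, the Euler characteristic is 10 − 30 + 20 = 0, which agrees with 1 − 1 + 0 = 0.

Hence the Betti numbers are b_0 = 1, b_1 = 1, b_2 = 0.

b_0 = 1, b_1 = 1, b_2 = 0.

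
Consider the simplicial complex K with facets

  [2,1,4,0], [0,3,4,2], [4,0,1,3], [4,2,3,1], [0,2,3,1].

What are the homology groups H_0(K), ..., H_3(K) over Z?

H_0 ≅ Z,  H_1 = 0,  H_2 = 0,  H_3 ≅ Z.

Fix the vertex order 0 < 1 < 2 < 3 < 4 and write every simplex with vertices in increasing order. Then dim K = 3 and the simplices of K are:

  0-simplices (5): [0], [1], [2], [3], [4]
  1-simplices (10): [0,1], [0,2], [0,3], [0,4], [1,2], [1,3], [1,4], [2,3], [2,4], [3,4]
  2-simplices (10): [0,1,2], [0,1,3], [0,1,4], [0,2,3], [0,2,4], [0,3,4], [1,2,3], [1,2,4], [1,3,4], [2,3,4]
  3-simplices (5): [0,1,2,3], [0,1,2,4], [0,1,3,4], [0,2,3,4], [1,2,3,4]

so the chain groups are C_0 ≅ Z^5, C_1 ≅ Z^10, C_2 ≅ Z^10, C_3 ≅ Z^5.

Boundary ∂_1: C_1 → C_0 maps an edge to its endpoints' difference, ∂[p,q] = q − p. For instance
  ∂[2,3] = [3] − [2].
As a 5×10 matrix over Z this has rank 4, with invariant factors (1,1,1,1).

Boundary ∂_2: C_2 → C_1 acts by ∂[p,q,r] = [q,r] − [p,r] + [p,q]. For instance
  ∂[0,2,4] = [2,4] − [0,4] + [0,2],
  ∂[1,2,4] = [2,4] − [1,4] + [1,2].
The 10×10 boundary matrix has rank 6 and Smith normal form diag(1,1,1,1,1,1).

Boundary ∂_3: C_3 → C_2 sends each 3-simplex σ to the alternating sum Σ_i (−1)^i (σ with its i-th vertex removed). For instance
  ∂[0,1,2,3] = [1,2,3] − [0,2,3] + [0,1,3] − [0,1,2],
  ∂[0,1,2,4] = [1,2,4] − [0,2,4] + [0,1,4] − [0,1,2].
The resulting 10×5 matrix has rank 4, and its Smith normal form has invariant factors (1,1,1,1).

Reading off H_k = ker ∂_k / im ∂_{k+1}:

  H_0: rank C_0 − rank ∂_1 = 5 − 4 = 1, and the invariant factors of ∂_1 are all 1, so H_0 = Z.
  H_1: rank ker ∂_1 − rank ∂_2 = (10 − 4) − 6 = 0, and the invariant factors of ∂_2 are all 1, so H_1 = 0.
  H_2: rank ker ∂_2 − rank ∂_3 = (10 − 6) − 4 = 0, and the invariant factors of ∂_3 are all 1, so H_2 = 0.
  H_3: rank ker ∂_3 − rank ∂_4 = (5 − 4) − 0 = 1, and there is no ∂_4, so H_3 = Z.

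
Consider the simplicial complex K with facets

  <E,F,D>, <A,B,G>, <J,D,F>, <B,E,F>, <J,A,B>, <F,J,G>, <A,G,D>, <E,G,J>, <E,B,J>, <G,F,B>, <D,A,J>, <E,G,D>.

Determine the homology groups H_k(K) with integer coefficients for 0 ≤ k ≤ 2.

H_0 ≅ Z,  H_1 ≅ Z/2,  H_2 = 0.

K has 7 vertices, 18 edges, 12 triangles.
rank ∂_0 = 0, rank ∂_1 = 6 ⇒ b_0 = 7 − 0 − 6 = 1; all invariant factors of ∂_1 are 1 so no torsion. So H_0 ≅ Z.
rank ∂_1 = 6, rank ∂_2 = 12 ⇒ b_1 = 18 − 6 − 12 = 0; ∂_2 has invariant factor(s) [2] giving torsion. So H_1 ≅ Z/2.
rank ∂_2 = 12, rank ∂_3 = 0 ⇒ b_2 = 12 − 12 − 0 = 0. So H_2 ≅ 0.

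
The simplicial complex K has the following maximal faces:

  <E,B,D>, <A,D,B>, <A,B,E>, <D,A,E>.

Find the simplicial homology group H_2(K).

Take the total order A < B < D < E on the vertex set. Then K (dimension 2) consists of the simplices:

  0-simplices (4): A, B, D, E
  1-simplices (6): AB, AD, AE, BD, BE, DE
  2-simplices (4): ABD, ABE, ADE, BDE

so the chain groups are C_0 ≅ Z^4, C_1 ≅ Z^6, C_2 ≅ Z^4.

∂_1: C_1 → C_0 maps an edge to its endpoints' difference, ∂[p,q] = q − p.
As a 4×6 matrix over Z this has rank 3, with invariant factors (1,1,1).

∂_2: C_2 → C_1 maps a triangle to the signed sum of its edges. For instance
  ∂ABD = BD − AD + AB,
  ∂ADE = DE − AE + AD.
The resulting 6×4 matrix has rank 3, and its Smith normal form has invariant factors (1,1,1).

Now H_k = ker ∂_k / im ∂_{k+1}, so:

  H_2: rank ker ∂_2 − rank ∂_3 = (4 − 3) − 0 = 1, and there is no ∂_3, so H_2 ≅ Z.

H_2 ≅ Z.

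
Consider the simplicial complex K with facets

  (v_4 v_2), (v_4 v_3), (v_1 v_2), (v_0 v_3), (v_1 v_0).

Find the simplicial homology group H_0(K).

K has 5 vertices, 5 edges.
rank ∂_0 = 0, rank ∂_1 = 4 ⇒ b_0 = 5 − 0 − 4 = 1; all invariant factors of ∂_1 are 1 so no torsion. So H_0 = Z.

H_0 ≅ Z.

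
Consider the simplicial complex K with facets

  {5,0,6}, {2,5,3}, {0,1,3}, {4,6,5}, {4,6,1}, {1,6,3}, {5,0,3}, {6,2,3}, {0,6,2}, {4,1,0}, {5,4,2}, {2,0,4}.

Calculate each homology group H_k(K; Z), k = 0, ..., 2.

We work with the vertex ordering 0 < 1 < 2 < 3 < 4 < 5 < 6. The simplices of K, each written with vertices in increasing order, are:

  0-simplices (7): [0], [1], [2], [3], [4], [5], [6]
  1-simplices (18): [0,1], [0,2], [0,3], [0,4], [0,5], [0,6], [1,3], [1,4], [1,6], [2,3], [2,4], [2,5], [2,6], [3,5], [3,6], [4,5], [4,6], [5,6]
  2-simplices (12): [0,1,3], [0,1,4], [0,2,4], [0,2,6], [0,3,5], [0,5,6], [1,3,6], [1,4,6], [2,3,5], [2,3,6], [2,4,5], [4,5,6]

Hence C_0 ≅ Z^7, C_1 ≅ Z^18, C_2 ≅ Z^12.

The boundary map ∂_1: C_1 → C_0 maps an edge to its endpoints' difference, ∂[p,q] = q − p.
As a 7×18 matrix over Z this has rank 6, with invariant factors (1,1,1,1,1,1).

Boundary ∂_2: C_2 → C_1 acts by ∂[p,q,r] = [q,r] − [p,r] + [p,q]. For instance
  ∂[0,3,5] = [3,5] − [0,5] + [0,3],
  ∂[0,1,3] = [1,3] − [0,3] + [0,1].
As a 18×12 matrix over Z this has rank 12, with invariant factors (1,1,1,1,1,1,1,1,1,1,1,2).

Computing H_k = (kernel of ∂_k) / (image of ∂_{k+1}):

  H_0: rank C_0 − rank ∂_1 = 7 − 6 = 1, and the invariant factors of ∂_1 are all 1, so H_0 = Z.
  H_1: rank ker ∂_1 − rank ∂_2 = (18 − 6) − 12 = 0, and ∂_2 has invariant factor 2 > 1, so H_1 = Z/2Z.
  H_2: rank ker ∂_2 − rank ∂_3 = (12 − 12) − 0 = 0, and there is no ∂_3, so H_2 = 0.

As a check, the Euler characteristic is 7 − 18 + 12 = 1, which agrees with 1 − 0 + 0 = 1.

H_0 ≅ Z,  H_1 ≅ Z/2Z,  H_2 = 0.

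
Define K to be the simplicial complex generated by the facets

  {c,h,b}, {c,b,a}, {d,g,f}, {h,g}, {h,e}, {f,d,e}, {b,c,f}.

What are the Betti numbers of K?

b_0 = 1, b_1 = 2, b_2 = 0.

Fix the vertex order a < b < c < d < e < f < g < h and write every simplex with vertices in increasing order. Then dim K = 2 and the simplices of K are:

  0-simplices (8): a, b, c, d, e, f, g, h
  1-simplices (14): ab, ac, bc, bf, bh, cf, ch, de, df, dg, ef, eh, fg, gh
  2-simplices (5): abc, bcf, bch, def, dfg

so the chain groups are C_0 ≅ Z^8, C_1 ≅ Z^14, C_2 ≅ Z^5.

∂_1: C_1 → C_0 is given by ∂[p,q] = [q] − [p].
The 8×14 boundary matrix has rank 7 and Smith normal form diag(1,1,1,1,1,1,1).

Boundary ∂_2: C_2 → C_1 sends each 2-simplex [p,q,r] to [q,r] − [p,r] + [p,q]. For instance
  ∂bcf = cf − bf + bc,
  ∂abc = bc − ac + ab.
As a 14×5 matrix over Z this has rank 5, with invariant factors (1,1,1,1,1).

Computing H_k = (kernel of ∂_k) / (image of ∂_{k+1}):

  H_0: rank C_0 − rank ∂_1 = 8 − 7 = 1, and the invariant factors of ∂_1 are all 1, so H_0 ≅ Z.
  H_1: rank ker ∂_1 − rank ∂_2 = (14 − 7) − 5 = 2, and the invariant factors of ∂_2 are all 1, so H_1 ≅ Z^2.
  H_2: rank ker ∂_2 − rank ∂_3 = (5 − 5) − 0 = 0, and there is no ∂_3, so H_2 ≅ 0.

Hence the Betti numbers are b_0 = 1, b_1 = 2, b_2 = 0.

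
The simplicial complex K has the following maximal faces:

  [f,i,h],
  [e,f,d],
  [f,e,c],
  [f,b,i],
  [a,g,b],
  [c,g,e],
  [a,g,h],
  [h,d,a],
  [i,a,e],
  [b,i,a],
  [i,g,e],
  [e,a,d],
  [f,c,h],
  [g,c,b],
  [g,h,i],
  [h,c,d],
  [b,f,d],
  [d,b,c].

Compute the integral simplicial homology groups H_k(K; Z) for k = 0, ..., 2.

H_0 = Z,  H_1 = Z ⊕ Z/2,  H_2 = 0.

Fix the vertex order a < b < c < d < e < f < g < h < i and write every simplex with vertices in increasing order. Then dim K = 2 and the simplices of K are:

  0-simplices (9): a, b, c, d, e, f, g, h, i
  1-simplices (27): ab, ad, ae, ag, ah, ai, bc, bd, bf, bg, bi, cd, ce, cf, cg, ch, de, df, dh, ef, eg, ei, fh, fi, gh, gi, hi
  2-simplices (18): abg, abi, ade, adh, aei, agh, bcd, bcg, bdf, bfi, cdh, cef, ceg, cfh, def, egi, fhi, ghi

giving chain groups C_0 ≅ Z^9, C_1 ≅ Z^27, C_2 ≅ Z^18.

Boundary ∂_1: C_1 → C_0 maps an edge to its endpoints' difference, ∂[p,q] = q − p.
This gives a 9×27 integer matrix of rank 8; reducing to Smith normal form yields diagonal entries (1,1,1,1,1,1,1,1).

Boundary ∂_2: C_2 → C_1 acts by ∂[p,q,r] = [q,r] − [p,r] + [p,q]. For instance
  ∂fhi = hi − fi + fh,
  ∂bdf = df − bf + bd.
As a 27×18 matrix over Z this has rank 18, with invariant factors (1,1,1,1,1,1,1,1,1,1,1,1,1,1,1,1,1,2).

From H_k ≅ ker(∂_k) / im(∂_{k+1}) we obtain:

  H_0: rank C_0 − rank ∂_1 = 9 − 8 = 1, and the invariant factors of ∂_1 are all 1, so H_0 ≅ Z.
  H_1: rank ker ∂_1 − rank ∂_2 = (27 − 8) − 18 = 1, and ∂_2 has invariant factor 2 > 1, so H_1 ≅ Z ⊕ Z/2.
  H_2: rank ker ∂_2 − rank ∂_3 = (18 − 18) − 0 = 0, and there is no ∂_3, so H_2 ≅ 0.

As a check, the Euler characteristic is 9 − 27 + 18 = 0, which agrees with 1 − 1 + 0 = 0.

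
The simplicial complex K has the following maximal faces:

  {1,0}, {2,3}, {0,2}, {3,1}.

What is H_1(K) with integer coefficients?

Fix the vertex order 0 < 1 < 2 < 3 and write every simplex with vertices in increasing order. Then dim K = 1 and the simplices of K are:

  0-simplices (4): [0], [1], [2], [3]
  1-simplices (4): [0,1], [0,2], [1,3], [2,3]

giving chain groups C_0 ≅ Z^4, C_1 ≅ Z^4.

The boundary map ∂_1: C_1 → C_0 sends each edge [p,q] (with p < q) to q − p. For instance
  ∂[2,3] = [3] − [2].
As a 4×4 matrix over Z this has rank 3, with invariant factors (1,1,1).

Computing H_k = (kernel of ∂_k) / (image of ∂_{k+1}):

  H_1: rank ker ∂_1 − rank ∂_2 = (4 − 3) − 0 = 1, and there is no ∂_2, so H_1 ≅ Z.

(K is a triangulation of the circle S^1.)

H_1 ≅ Z.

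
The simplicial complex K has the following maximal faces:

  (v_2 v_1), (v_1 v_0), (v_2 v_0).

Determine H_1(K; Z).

Order the vertices as v_0 < v_1 < v_2. Listing each simplex with vertices in this order, K has dimension 1 with simplices:

  0-simplices (3): [v_0], [v_1], [v_2]
  1-simplices (3): [v_0,v_1], [v_0,v_2], [v_1,v_2]

Hence C_0 ≅ Z^3, C_1 ≅ Z^3.

Boundary ∂_1: C_1 → C_0 sends each edge [p,q] (with p < q) to q − p.
This gives a 3×3 integer matrix of rank 2; reducing to Smith normal form yields diagonal entries (1,1).

Now H_k = ker ∂_k / im ∂_{k+1}, so:

  H_1: rank ker ∂_1 − rank ∂_2 = (3 − 2) − 0 = 1, and there is no ∂_2, so H_1 = Z.

H_1 = Z.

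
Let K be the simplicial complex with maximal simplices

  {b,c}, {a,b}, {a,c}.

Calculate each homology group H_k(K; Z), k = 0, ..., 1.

H_0 = Z,  H_1 = Z.

Order the vertices as a < b < c. Listing each simplex with vertices in this order, K has dimension 1 with simplices:

  0-simplices (3): a, b, c
  1-simplices (3): ab, ac, bc

so the chain groups are C_0 ≅ Z^3, C_1 ≅ Z^3.

∂_1: C_1 → C_0 is given by ∂[p,q] = [q] − [p].
This gives a 3×3 integer matrix of rank 2; reducing to Smith normal form yields diagonal entries (1,1).

Reading off H_k = ker ∂_k / im ∂_{k+1}:

  H_0: rank C_0 − rank ∂_1 = 3 − 2 = 1, and the invariant factors of ∂_1 are all 1, so H_0 ≅ Z.
  H_1: rank ker ∂_1 − rank ∂_2 = (3 − 2) − 0 = 1, and there is no ∂_2, so H_1 ≅ Z.

As a check, the Euler characteristic is 3 − 3 = 0, which agrees with 1 − 1 = 0.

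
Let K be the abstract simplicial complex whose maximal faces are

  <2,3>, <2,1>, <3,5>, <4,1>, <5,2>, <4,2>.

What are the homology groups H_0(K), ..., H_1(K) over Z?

Fix the vertex order 1 < 2 < 3 < 4 < 5 and write every simplex with vertices in increasing order. Then dim K = 1 and the simplices of K are:

  0-simplices (5): [1], [2], [3], [4], [5]
  1-simplices (6): [1,2], [1,4], [2,3], [2,4], [2,5], [3,5]

giving chain groups C_0 ≅ Z^5, C_1 ≅ Z^6.

The boundary map ∂_1: C_1 → C_0 maps an edge to its endpoints' difference, ∂[p,q] = q − p. For instance
  ∂[2,3] = [3] − [2].
The 5×6 boundary matrix has rank 4 and Smith normal form diag(1,1,1,1).

From H_k ≅ ker(∂_k) / im(∂_{k+1}) we obtain:

  H_0: rank C_0 − rank ∂_1 = 5 − 4 = 1, and the invariant factors of ∂_1 are all 1, so H_0 ≅ Z.
  H_1: rank ker ∂_1 − rank ∂_2 = (6 − 4) − 0 = 2, and there is no ∂_2, so H_1 ≅ Z^2.

As a check, the Euler characteristic is 5 − 6 = -1, which agrees with 1 − 2 = -1.

H_0 ≅ Z,  H_1 ≅ Z^2.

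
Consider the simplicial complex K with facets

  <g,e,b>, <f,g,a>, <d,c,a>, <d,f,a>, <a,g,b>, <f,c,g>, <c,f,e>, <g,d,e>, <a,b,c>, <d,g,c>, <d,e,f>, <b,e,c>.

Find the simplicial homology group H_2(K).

H_2 ≅ 0.

Order the vertices as a < b < c < d < e < f < g. Listing each simplex with vertices in this order, K has dimension 2 with simplices:

  0-simplices (7): a, b, c, d, e, f, g
  1-simplices (18): ab, ac, ad, af, ag, bc, be, bg, cd, ce, cf, cg, de, df, dg, ef, eg, fg
  2-simplices (12): abc, abg, acd, adf, afg, bce, beg, cdg, cef, cfg, def, deg

so the chain groups are C_0 ≅ Z^7, C_1 ≅ Z^18, C_2 ≅ Z^12.

∂_1: C_1 → C_0 sends each edge [p,q] (with p < q) to q − p. For instance
  ∂eg = g − e.
This gives a 7×18 integer matrix of rank 6; reducing to Smith normal form yields diagonal entries (1,1,1,1,1,1).

∂_2: C_2 → C_1 maps a triangle to the signed sum of its edges. For instance
  ∂adf = df − af + ad,
  ∂abc = bc − ac + ab.
As a 18×12 matrix over Z this has rank 12, with invariant factors (1,1,1,1,1,1,1,1,1,1,1,2).

Computing H_k = (kernel of ∂_k) / (image of ∂_{k+1}):

  H_2: rank ker ∂_2 − rank ∂_3 = (12 − 12) − 0 = 0, and there is no ∂_3, so H_2 = 0.

(K is a triangulation of the real projective plane RP^2.)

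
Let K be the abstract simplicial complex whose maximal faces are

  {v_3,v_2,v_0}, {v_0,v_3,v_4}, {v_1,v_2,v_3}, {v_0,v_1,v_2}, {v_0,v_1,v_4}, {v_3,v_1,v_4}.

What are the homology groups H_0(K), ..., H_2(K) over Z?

Fix the vertex order v_0 < v_1 < v_2 < v_3 < v_4 and write every simplex with vertices in increasing order. Then dim K = 2 and the simplices of K are:

  0-simplices (5): [v_0], [v_1], [v_2], [v_3], [v_4]
  1-simplices (9): [v_0,v_1], [v_0,v_2], [v_0,v_3], [v_0,v_4], [v_1,v_2], [v_1,v_3], [v_1,v_4], [v_2,v_3], [v_3,v_4]
  2-simplices (6): [v_0,v_1,v_2], [v_0,v_1,v_4], [v_0,v_2,v_3], [v_0,v_3,v_4], [v_1,v_2,v_3], [v_1,v_3,v_4]

so the chain groups are C_0 ≅ Z^5, C_1 ≅ Z^9, C_2 ≅ Z^6.

∂_1: C_1 → C_0 sends each edge [p,q] (with p < q) to q − p.
The 5×9 boundary matrix has rank 4 and Smith normal form diag(1,1,1,1).

The boundary map ∂_2: C_2 → C_1 acts by ∂[p,q,r] = [q,r] − [p,r] + [p,q]. For instance
  ∂[v_0,v_1,v_4] = [v_1,v_4] − [v_0,v_4] + [v_0,v_1],
  ∂[v_0,v_1,v_2] = [v_1,v_2] − [v_0,v_2] + [v_0,v_1].
The resulting 9×6 matrix has rank 5, and its Smith normal form has invariant factors (1,1,1,1,1).

Now H_k = ker ∂_k / im ∂_{k+1}, so:

  H_0: rank C_0 − rank ∂_1 = 5 − 4 = 1, and the invariant factors of ∂_1 are all 1, so H_0 = Z.
  H_1: rank ker ∂_1 − rank ∂_2 = (9 − 4) − 5 = 0, and the invariant factors of ∂_2 are all 1, so H_1 = 0.
  H_2: rank ker ∂_2 − rank ∂_3 = (6 − 5) − 0 = 1, and there is no ∂_3, so H_2 = Z.

H_0 = Z,  H_1 = 0,  H_2 = Z.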